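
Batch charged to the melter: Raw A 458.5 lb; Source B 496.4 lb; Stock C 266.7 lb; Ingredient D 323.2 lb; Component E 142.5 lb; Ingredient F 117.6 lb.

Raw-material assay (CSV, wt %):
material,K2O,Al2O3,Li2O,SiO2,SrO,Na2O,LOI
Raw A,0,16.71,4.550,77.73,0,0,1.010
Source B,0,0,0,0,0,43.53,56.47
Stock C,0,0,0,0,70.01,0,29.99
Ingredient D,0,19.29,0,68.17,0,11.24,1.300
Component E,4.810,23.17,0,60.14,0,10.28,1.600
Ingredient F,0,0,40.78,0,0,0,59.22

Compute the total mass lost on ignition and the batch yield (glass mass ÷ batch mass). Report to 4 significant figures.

LOI loss = 441.1 lb; glass = 1364 lb; yield = 75.56%

Mid-chain values are displayed, rounded to four significant digits, in the working. All arithmetic keeps full precision through every step; every reported figure carries a single rounding — the derived quantities (LOI, totals, six oxide percentages, yield, net glass mass) are computed using the weight values for 1364 lb of glass in full precision exactly as printed in the problem or the answer.
Each material's LOI contribution:
  Raw A: 458.5 × 0.01010 = 4.631 lb
  Source B: 496.4 × 0.5647 = 280.3 lb
  Stock C: 266.7 × 0.2999 = 79.98 lb
  Ingredient D: 323.2 × 0.01300 = 4.202 lb
  Component E: 142.5 × 0.01600 = 2.280 lb
  Ingredient F: 117.6 × 0.5922 = 69.64 lb
Total LOI = 441.1 lb
Glass = batch − LOI = 1805 − 441.1 = 1364 lb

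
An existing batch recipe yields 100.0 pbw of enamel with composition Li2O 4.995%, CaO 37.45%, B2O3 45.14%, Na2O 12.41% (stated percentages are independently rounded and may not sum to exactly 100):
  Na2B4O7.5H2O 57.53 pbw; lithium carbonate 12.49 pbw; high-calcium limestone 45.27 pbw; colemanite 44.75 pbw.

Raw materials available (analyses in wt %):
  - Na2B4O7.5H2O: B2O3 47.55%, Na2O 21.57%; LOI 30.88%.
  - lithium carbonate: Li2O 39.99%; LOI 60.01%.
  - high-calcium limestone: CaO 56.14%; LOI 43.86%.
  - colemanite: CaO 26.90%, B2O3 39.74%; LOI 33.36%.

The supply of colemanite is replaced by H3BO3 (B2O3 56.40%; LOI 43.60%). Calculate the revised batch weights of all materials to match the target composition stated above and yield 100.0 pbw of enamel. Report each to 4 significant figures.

The working math runs at full float precision through the solve; mid-chain values are shown, rounded to four significant digits, in the printout. Each reported figure carries a single rounding. All derived quantities (ignition loss, glass mass, yield, the totals, four oxide percentages) are carried in full precision from the batch weights per 100.0 pbw of glass, as given in the problem or answer text.
Oxide mass targets, per 100.0 pbw enamel:
  Li2O: 4.995% × 100.0 = 4.995 pbw
  CaO: 37.45% × 100.0 = 37.45 pbw
  B2O3: 45.14% × 100.0 = 45.14 pbw
  Na2O: 12.41% × 100.0 = 12.41 pbw
Balance tally, oxide-wise, from the weights as reported, at the basis given (each sum matches its target mass within answer rounding):
  Li2O: 12.49·0.3999 = 4.995 pbw (target 4.995 pbw)
  CaO: 66.71·0.5614 = 37.45 pbw (target 37.45 pbw)
  B2O3: 57.53·0.4755 + 31.53·0.5640 = 45.14 pbw (target 45.14 pbw)
  Na2O: 57.53·0.2157 = 12.41 pbw (target 12.41 pbw)
Glass-mass closure: total charge less LOI = 99.99 pbw (targets for the oxides total 100.0 pbw; against the stated basis, 100.0 pbw — rounding explains the deltas).
Batch grand total — Σ batch = 168.3 pbw; ignition loss, Σ(batch × LOI) = 68.27 pbw; yield = glass ÷ total batch = 59.43%.

Revised batch per 100.0 pbw enamel:
  Na2B4O7.5H2O: 57.53 pbw
  lithium carbonate: 12.49 pbw
  high-calcium limestone: 66.71 pbw
  H3BO3: 31.53 pbw
Total batch = 168.3 pbw; LOI loss = 68.27 pbw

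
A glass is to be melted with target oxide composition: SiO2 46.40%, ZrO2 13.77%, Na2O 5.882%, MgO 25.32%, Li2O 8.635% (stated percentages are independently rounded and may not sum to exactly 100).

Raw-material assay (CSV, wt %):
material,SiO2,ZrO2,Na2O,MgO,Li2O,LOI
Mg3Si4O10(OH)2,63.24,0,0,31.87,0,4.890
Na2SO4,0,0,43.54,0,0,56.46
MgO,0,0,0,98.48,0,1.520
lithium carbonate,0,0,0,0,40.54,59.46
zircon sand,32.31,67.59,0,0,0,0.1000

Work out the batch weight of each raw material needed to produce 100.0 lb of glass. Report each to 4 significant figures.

Batch per 100.0 lb glass:
  Mg3Si4O10(OH)2: 62.96 lb
  Na2SO4: 13.51 lb
  MgO: 5.335 lb
  lithium carbonate: 21.30 lb
  zircon sand: 20.37 lb
Total batch = 123.5 lb; LOI loss = 23.47 lb; yield = 80.99%

All internal work keeps full float precision through the solve. In-progress results are shown with 4-significant-figure rounding alongside each step — a single rounding finalizes every reported figure. All derived quantities (glass mass, the yield, LOI, totals, five oxide percentages) are carried from the weighed amounts at 100.0 lb of glass in full precision as set out in the problem or the answer.
Oxide-by-oxide targets in 100.0 lb glass:
  SiO2: 46.40% × 100.0 = 46.40 lb
  ZrO2: 13.77% × 100.0 = 13.77 lb
  Na2O: 5.882% × 100.0 = 5.882 lb
  MgO: 25.32% × 100.0 = 25.32 lb
  Li2O: 8.635% × 100.0 = 8.635 lb
Per-oxide balance check per the reported batch figures, versus the basis set out (sum by sum, the targets are met net of answer rounding effects):
  SiO2: 62.96·0.6324 + 20.37·0.3231 = 46.40 lb (target 46.40 lb)
  ZrO2: 20.37·0.6759 = 13.77 lb (target 13.77 lb)
  Na2O: 13.51·0.4354 = 5.882 lb (target 5.882 lb)
  MgO: 62.96·0.3187 + 5.335·0.9848 = 25.32 lb (target 25.32 lb)
  Li2O: 21.30·0.4054 = 8.635 lb (target 8.635 lb)
Consistency of the glass mass: whole batch net of LOI = 100.0 lb (the Σ of target masses is 100.0 lb; against the stated basis, 100.0 lb — a pure rounding effect).
Total batch = Σ batch = 123.5 lb; loss to ignition Σ batch·LOI = 23.47 lb; glass ÷ batch gives a yield of 80.99%.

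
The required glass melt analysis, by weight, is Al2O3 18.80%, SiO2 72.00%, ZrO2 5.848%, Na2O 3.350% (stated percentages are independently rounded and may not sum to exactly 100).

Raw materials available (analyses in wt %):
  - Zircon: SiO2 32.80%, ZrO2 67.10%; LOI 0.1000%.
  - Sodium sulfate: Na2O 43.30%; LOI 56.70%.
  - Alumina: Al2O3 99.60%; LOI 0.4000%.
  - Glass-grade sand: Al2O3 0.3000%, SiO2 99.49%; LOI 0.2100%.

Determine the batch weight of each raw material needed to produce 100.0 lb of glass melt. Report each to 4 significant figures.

Batch per 100.0 lb glass melt:
  Zircon: 8.715 lb
  Sodium sulfate: 7.737 lb
  Alumina: 18.67 lb
  Glass-grade sand: 69.50 lb
Total batch = 104.6 lb; LOI loss = 4.616 lb; yield = 95.59%

All arithmetic runs at full float precision at all times — mid-chain values appear, rounded to four significant digits, across the worked steps. A single rounding yields each reported figure — the derived quantities are recomputed from the batch weights for 100.0 lb of glass in full float precision (the totals, the yield, glass mass, ignition loss, four oxide percentages) as set out in problem or answer.
Oxide-by-oxide targets in 100.0 lb glass melt:
  Al2O3: 18.80% × 100.0 = 18.80 lb
  SiO2: 72.00% × 100.0 = 72.00 lb
  ZrO2: 5.848% × 100.0 = 5.848 lb
  Na2O: 3.350% × 100.0 = 3.350 lb
A balance pass over the oxides, on the weights just shown, on the stated basis (target by target, the sums agree within answer rounding):
  Al2O3: 18.67·0.9960 + 69.50·0.003000 = 18.80 lb (target 18.80 lb)
  SiO2: 8.715·0.3280 + 69.50·0.9949 = 72.00 lb (target 72.00 lb)
  ZrO2: 8.715·0.6710 = 5.848 lb (target 5.848 lb)
  Na2O: 7.737·0.4330 = 3.350 lb (target 3.350 lb)
Consistency of the glass mass: total charge less LOI = 100.0 lb (the targets, summed, come to 100.0 lb; against the stated basis, 100.0 lb — any gap is answer rounding).
Adding the batch up: Σ batch = 104.6 lb; LOI loss = Σ batch·LOI = 4.616 lb; the yield ratio, glass ÷ batch: 95.59%.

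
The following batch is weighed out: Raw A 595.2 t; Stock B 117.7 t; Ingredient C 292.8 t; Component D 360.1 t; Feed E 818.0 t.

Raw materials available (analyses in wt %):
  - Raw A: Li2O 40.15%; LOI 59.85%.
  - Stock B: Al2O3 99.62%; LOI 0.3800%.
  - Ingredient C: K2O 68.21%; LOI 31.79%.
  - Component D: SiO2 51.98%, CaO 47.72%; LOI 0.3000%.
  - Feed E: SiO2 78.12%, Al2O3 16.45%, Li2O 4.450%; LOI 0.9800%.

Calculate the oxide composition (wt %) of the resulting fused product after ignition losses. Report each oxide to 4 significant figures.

Glass mass = 1725 t (batch 2184 − LOI 458.9).
Composition: SiO2 47.90%, Al2O3 14.60%, CaO 9.962%, K2O 11.58%, Li2O 15.96%

All internal work runs at full float precision in every operation; mid-chain values are shown rounded to four significant figures as written; each reported value is rounded once only. The derived quantities are rebuilt from the batch weights per 1725 t of glass in full float precision (yield, totals, the five compositions, net glass mass, LOI), exactly as printed in the problem or answer text.
Per-oxide mass from batch:
  SiO2: 360.1·0.5198 + 818.0·0.7812 = 826.2 t
  Al2O3: 117.7·0.9962 + 818.0·0.1645 = 251.8 t
  CaO: 360.1·0.4772 = 171.8 t
  K2O: 292.8·0.6821 = 199.7 t
  Li2O: 595.2·0.4015 + 818.0·0.04450 = 275.4 t
LOI: 595.2·0.5985 + 117.7·0.003800 + 292.8·0.3179 + 360.1·0.003000 + 818.0·0.009800 = 458.9 t
Glass mass = batch − LOI = 2184 − 458.9 = 1725 t (= the summed oxide contributions)
wt %: oxide over glass, times 100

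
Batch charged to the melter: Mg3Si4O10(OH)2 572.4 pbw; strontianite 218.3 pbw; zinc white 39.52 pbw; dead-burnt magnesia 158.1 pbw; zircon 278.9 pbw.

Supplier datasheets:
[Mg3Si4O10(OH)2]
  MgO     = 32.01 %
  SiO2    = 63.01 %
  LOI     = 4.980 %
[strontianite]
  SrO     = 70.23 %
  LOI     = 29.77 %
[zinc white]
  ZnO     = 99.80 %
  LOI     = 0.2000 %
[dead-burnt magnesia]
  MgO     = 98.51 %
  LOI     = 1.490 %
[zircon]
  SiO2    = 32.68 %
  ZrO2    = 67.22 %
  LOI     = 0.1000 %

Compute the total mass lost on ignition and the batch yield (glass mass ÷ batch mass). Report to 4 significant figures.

The working math keeps full float precision all the way through — working values are displayed with 4-significant-figure rounding in the working. Each reported result takes a single rounding — all derived quantities, which include the five compositions, glass mass, yield, totals, ignition loss, are recomputed at full float precision, exactly as shown in either problem or answer, starting from the weights for 1171 pbw of glass.
Loss on ignition, line by line:
  Mg3Si4O10(OH)2: 572.4 × 0.04980 = 28.51 pbw
  strontianite: 218.3 × 0.2977 = 64.99 pbw
  zinc white: 39.52 × 0.002000 = 0.07904 pbw
  dead-burnt magnesia: 158.1 × 0.01490 = 2.356 pbw
  zircon: 278.9 × 0.001000 = 0.2789 pbw
Total LOI = 96.21 pbw
Glass = batch − LOI = 1267 − 96.21 = 1171 pbw

LOI loss = 96.21 pbw; glass = 1171 pbw; yield = 92.41%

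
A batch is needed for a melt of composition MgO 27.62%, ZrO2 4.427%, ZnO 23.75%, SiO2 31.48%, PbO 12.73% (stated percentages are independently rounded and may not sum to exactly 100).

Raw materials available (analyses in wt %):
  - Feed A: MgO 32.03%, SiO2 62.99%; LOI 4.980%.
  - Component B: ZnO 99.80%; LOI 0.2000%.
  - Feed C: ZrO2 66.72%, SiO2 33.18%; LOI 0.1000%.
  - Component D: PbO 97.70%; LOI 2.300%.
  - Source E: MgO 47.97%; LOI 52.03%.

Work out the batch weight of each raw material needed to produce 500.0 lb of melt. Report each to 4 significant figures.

Batch per 500.0 lb melt:
  Feed A: 232.4 lb
  Component B: 119.0 lb
  Feed C: 33.18 lb
  Component D: 65.15 lb
  Source E: 132.7 lb
Total batch = 582.4 lb; LOI loss = 82.39 lb; yield = 85.85%

All internal work keeps full float precision at every stage. Working values are shown with 4-significant-digit rounding across the worked steps; each reported result includes exactly one rounding. Derived quantities are computed in exact precision (the five compositions, the totals, net glass mass, LOI, yield) using the weight values on 500.0 lb of glass precisely as stated by the problem or the answer.
Oxide-by-oxide targets in 500.0 lb melt:
  MgO: 27.62% × 500.0 = 138.1 lb
  ZrO2: 4.427% × 500.0 = 22.14 lb
  ZnO: 23.75% × 500.0 = 118.8 lb
  SiO2: 31.48% × 500.0 = 157.4 lb
  PbO: 12.73% × 500.0 = 63.65 lb
Checking each oxide sum on the weights just shown, on the stated basis (sums match the target masses once rounding is allowed for):
  MgO: 232.4·0.3203 + 132.7·0.4797 = 138.1 lb (target 138.1 lb)
  ZrO2: 33.18·0.6672 = 22.14 lb (target 22.14 lb)
  ZnO: 119.0·0.9980 = 118.8 lb (target 118.8 lb)
  SiO2: 232.4·0.6299 + 33.18·0.3318 = 157.4 lb (target 157.4 lb)
  PbO: 65.15·0.9770 = 63.65 lb (target 63.65 lb)
Glass-mass closure: the batch minus its LOI: 500.0 lb (per-oxide target masses sum to 500.0 lb; stated basis 500.0 lb — any gap is answer rounding).
Summing the batch: Σ batch = 582.4 lb; Σ batch·LOI gives LOI loss = 82.39 lb; as yield: glass ÷ batch → 85.85%.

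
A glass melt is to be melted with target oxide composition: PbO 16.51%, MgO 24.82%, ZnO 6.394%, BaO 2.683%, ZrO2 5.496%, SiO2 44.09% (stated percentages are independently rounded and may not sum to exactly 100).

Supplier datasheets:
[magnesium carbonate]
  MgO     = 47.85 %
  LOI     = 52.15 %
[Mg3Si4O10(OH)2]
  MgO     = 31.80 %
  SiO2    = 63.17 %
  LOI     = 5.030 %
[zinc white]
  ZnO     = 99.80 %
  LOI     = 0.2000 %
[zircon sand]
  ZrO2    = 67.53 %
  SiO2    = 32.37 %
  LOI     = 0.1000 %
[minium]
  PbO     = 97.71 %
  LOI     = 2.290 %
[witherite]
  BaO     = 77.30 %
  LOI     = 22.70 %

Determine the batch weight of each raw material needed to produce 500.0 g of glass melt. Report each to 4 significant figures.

Batch per 500.0 g glass melt:
  magnesium carbonate: 41.29 g
  Mg3Si4O10(OH)2: 328.1 g
  zinc white: 32.03 g
  zircon sand: 40.69 g
  minium: 84.48 g
  witherite: 17.35 g
Total batch = 543.9 g; LOI loss = 44.01 g; yield = 91.91%

Values along the way appear with 4-significant-figure rounding across the worked steps. All internal work keeps full precision through the solve — each reported value takes a single rounding. Derived quantities (the yield, totals, net glass mass, six oxide percentages, LOI) are recomputed in full precision from the batch weights for 500.0 g of glass, as given in the problem or answer text.
Per-oxide target masses for 500.0 g glass melt:
  PbO: 16.51% × 500.0 = 82.55 g
  MgO: 24.82% × 500.0 = 124.1 g
  ZnO: 6.394% × 500.0 = 31.97 g
  BaO: 2.683% × 500.0 = 13.42 g
  ZrO2: 5.496% × 500.0 = 27.48 g
  SiO2: 44.09% × 500.0 = 220.4 g
Verifying the oxide balance working from each reported weight, for the quoted basis mass (sums match the target masses once rounding is allowed for):
  PbO: 84.48·0.9771 = 82.55 g (target 82.55 g)
  MgO: 41.29·0.4785 + 328.1·0.3180 = 124.1 g (target 124.1 g)
  ZnO: 32.03·0.9980 = 31.97 g (target 31.97 g)
  BaO: 17.35·0.7730 = 13.41 g (target 13.42 g)
  ZrO2: 40.69·0.6753 = 27.48 g (target 27.48 g)
  SiO2: 328.1·0.6317 + 40.69·0.3237 = 220.4 g (target 220.4 g)
Auditing the glass mass value: total batch − LOI = 499.9 g (the targets, summed, come to 500.0 g; with the basis standing at 500.0 g — gaps are rounding artifacts).
Summing the batch: Σ batch = 543.9 g; Σ batch·LOI gives LOI loss = 44.01 g; yield, glass over the total, = 91.91%.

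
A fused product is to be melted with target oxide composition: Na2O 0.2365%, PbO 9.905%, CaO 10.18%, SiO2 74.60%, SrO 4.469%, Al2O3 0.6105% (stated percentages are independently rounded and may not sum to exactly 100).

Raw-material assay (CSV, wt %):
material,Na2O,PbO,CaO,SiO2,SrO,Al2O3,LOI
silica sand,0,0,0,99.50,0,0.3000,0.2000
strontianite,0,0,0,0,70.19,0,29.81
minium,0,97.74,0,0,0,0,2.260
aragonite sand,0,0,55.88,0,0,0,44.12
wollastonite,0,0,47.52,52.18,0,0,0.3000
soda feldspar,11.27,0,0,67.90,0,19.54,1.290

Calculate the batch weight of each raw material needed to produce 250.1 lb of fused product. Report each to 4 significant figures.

The intermediate values are displayed, rounded to 4 significant figures, as written — all arithmetic maintains full float precision in every operation; each reported number is rounded a single time; the derived quantities, which include yield, LOI, six oxide percentages, totals, net glass mass, are computed in full precision, as they appear in problem or answer, from the batch weights per 250.1 lb of glass.
Target oxide masses per 250.1 lb fused product:
  Na2O: 0.2365% × 250.1 = 0.5915 lb
  PbO: 9.905% × 250.1 = 24.77 lb
  CaO: 10.18% × 250.1 = 25.46 lb
  SiO2: 74.60% × 250.1 = 186.6 lb
  SrO: 4.469% × 250.1 = 11.18 lb
  Al2O3: 0.6105% × 250.1 = 1.527 lb
Balance tally, oxide-wise, applying the batch weights above, per the basis as stated (each sum matches its target mass modulo rounding of the values):
  Na2O: 5.248·0.1127 = 0.5914 lb (target 0.5915 lb)
  PbO: 25.35·0.9774 = 24.78 lb (target 24.77 lb)
  CaO: 18.29·0.5588 + 32.07·0.4752 = 25.46 lb (target 25.46 lb)
  SiO2: 167.1·0.9950 + 32.07·0.5218 + 5.248·0.6790 = 186.6 lb (target 186.6 lb)
  SrO: 15.92·0.7019 = 11.17 lb (target 11.18 lb)
  Al2O3: 167.1·0.003000 + 5.248·0.1954 = 1.527 lb (target 1.527 lb)
Glass-mass sanity pass: whole batch net of LOI = 250.1 lb (oxide target masses add up to 250.1 lb; stated basis 250.1 lb — rounding explains the deltas).
Total batch = Σ batch = 264.0 lb; Σ batch·LOI gives LOI loss = 13.89 lb; yield = glass ÷ total batch = 94.74%.

Batch per 250.1 lb fused product:
  silica sand: 167.1 lb
  strontianite: 15.92 lb
  minium: 25.35 lb
  aragonite sand: 18.29 lb
  wollastonite: 32.07 lb
  soda feldspar: 5.248 lb
Total batch = 264.0 lb; LOI loss = 13.89 lb; yield = 94.74%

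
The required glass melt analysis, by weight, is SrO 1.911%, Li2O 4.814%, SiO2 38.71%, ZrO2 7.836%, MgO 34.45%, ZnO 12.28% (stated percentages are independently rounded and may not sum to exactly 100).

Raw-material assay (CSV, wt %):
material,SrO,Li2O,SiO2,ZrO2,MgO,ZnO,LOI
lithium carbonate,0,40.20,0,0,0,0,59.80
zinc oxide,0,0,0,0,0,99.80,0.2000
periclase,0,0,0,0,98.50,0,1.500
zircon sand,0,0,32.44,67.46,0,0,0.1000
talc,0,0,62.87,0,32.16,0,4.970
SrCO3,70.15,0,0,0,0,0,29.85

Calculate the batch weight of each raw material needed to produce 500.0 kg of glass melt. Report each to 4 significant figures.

The whole derivation keeps full precision through every step; intermediates appear rounded to four significant figures on the page; each reported value takes a single rounding; all derived quantities are carried in full precision (glass mass, yield, the totals, the six compositions, ignition loss) from the batch weights for 500.0 kg of glass as quoted within the problem or answer text.
Oxide-by-oxide targets in 500.0 kg glass melt:
  SrO: 1.911% × 500.0 = 9.555 kg
  Li2O: 4.814% × 500.0 = 24.07 kg
  SiO2: 38.71% × 500.0 = 193.6 kg
  ZrO2: 7.836% × 500.0 = 39.18 kg
  MgO: 34.45% × 500.0 = 172.2 kg
  ZnO: 12.28% × 500.0 = 61.40 kg
Verifying the oxide balance applying the batch weights above, per the basis as stated (sum by sum, the targets are met net of answer rounding effects):
  SrO: 13.62·0.7015 = 9.554 kg (target 9.555 kg)
  Li2O: 59.88·0.4020 = 24.07 kg (target 24.07 kg)
  SiO2: 58.08·0.3244 + 277.9·0.6287 = 193.6 kg (target 193.6 kg)
  ZrO2: 58.08·0.6746 = 39.18 kg (target 39.18 kg)
  MgO: 84.14·0.9850 + 277.9·0.3216 = 172.3 kg (target 172.2 kg)
  ZnO: 61.52·0.9980 = 61.40 kg (target 61.40 kg)
Glass-mass sanity pass: total batch − LOI = 500.0 kg (targets for the oxides total 500.0 kg; stated basis 500.0 kg — deltas are rounding alone).
Batch total: Σ batch = 555.1 kg; the LOI term Σ batch·LOI equals 55.13 kg; glass ÷ batch gives a yield of 90.07%.

Batch per 500.0 kg glass melt:
  lithium carbonate: 59.88 kg
  zinc oxide: 61.52 kg
  periclase: 84.14 kg
  zircon sand: 58.08 kg
  talc: 277.9 kg
  SrCO3: 13.62 kg
Total batch = 555.1 kg; LOI loss = 55.13 kg; yield = 90.07%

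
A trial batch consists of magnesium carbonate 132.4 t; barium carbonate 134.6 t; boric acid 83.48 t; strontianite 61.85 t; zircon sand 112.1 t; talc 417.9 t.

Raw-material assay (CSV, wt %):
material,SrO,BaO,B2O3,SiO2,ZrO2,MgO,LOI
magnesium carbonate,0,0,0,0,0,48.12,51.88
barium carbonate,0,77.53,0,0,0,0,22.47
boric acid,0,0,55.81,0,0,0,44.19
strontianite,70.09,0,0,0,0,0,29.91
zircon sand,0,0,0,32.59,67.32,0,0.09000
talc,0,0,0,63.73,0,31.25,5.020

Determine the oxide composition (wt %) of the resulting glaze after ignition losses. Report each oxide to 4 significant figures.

Exact precision is carried all the way through — working values appear rounded to four significant figures in the working; a single rounding produces each reported value; all derived quantities, which include totals, the six compositions, LOI, net glass mass, yield, are computed in full precision, as they appear in the question or the answer, from the weighed amounts at 766.9 t of glass.
Delivered oxide masses:
  SrO: 61.85·0.7009 = 43.35 t
  BaO: 134.6·0.7753 = 104.4 t
  B2O3: 83.48·0.5581 = 46.59 t
  SiO2: 112.1·0.3259 + 417.9·0.6373 = 302.9 t
  ZrO2: 112.1·0.6732 = 75.47 t
  MgO: 132.4·0.4812 + 417.9·0.3125 = 194.3 t
LOI: 132.4·0.5188 + 134.6·0.2247 + 83.48·0.4419 + 61.85·0.2991 + 112.1·9.000e-04 + 417.9·0.05020 = 175.4 t
batch − LOI leaves glass = 942.3 − 175.4 = 766.9 t (equal to the oxide-mass sum)
wt % = 100 × oxide mass / glass mass

Glass mass = 766.9 t (batch 942.3 − LOI 175.4).
Composition: SrO 5.653%, BaO 13.61%, B2O3 6.075%, SiO2 39.49%, ZrO2 9.840%, MgO 25.34%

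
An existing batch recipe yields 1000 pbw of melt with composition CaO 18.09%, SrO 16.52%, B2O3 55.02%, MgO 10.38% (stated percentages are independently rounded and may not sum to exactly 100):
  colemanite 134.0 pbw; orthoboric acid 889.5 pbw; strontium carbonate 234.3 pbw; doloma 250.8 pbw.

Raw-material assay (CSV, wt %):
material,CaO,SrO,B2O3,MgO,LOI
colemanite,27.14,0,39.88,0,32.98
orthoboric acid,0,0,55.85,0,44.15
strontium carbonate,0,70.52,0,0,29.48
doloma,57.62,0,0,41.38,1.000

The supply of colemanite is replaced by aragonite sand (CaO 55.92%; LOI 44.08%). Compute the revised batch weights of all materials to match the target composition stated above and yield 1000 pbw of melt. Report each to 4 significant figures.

Revised batch per 1000 pbw melt:
  aragonite sand: 65.03 pbw
  orthoboric acid: 985.1 pbw
  strontium carbonate: 234.3 pbw
  doloma: 250.8 pbw
Total batch = 1535 pbw; LOI loss = 535.2 pbw

Values along the way are printed (rounded to four significant digits) in the working. Each numeric step holds full float precision through every step. A single rounding finalizes every reported value. The derived quantities, which include glass mass, the four compositions, totals, LOI, yield, are rebuilt at exact precision, as set out in the problem or answer text, using the weight values per 1000 pbw of glass.
Per-oxide target masses for 1000 pbw melt:
  CaO: 18.09% × 1000 = 180.9 pbw
  SrO: 16.52% × 1000 = 165.2 pbw
  B2O3: 55.02% × 1000 = 550.2 pbw
  MgO: 10.38% × 1000 = 103.8 pbw
Sums-versus-targets review per the reported batch figures, on the stated basis (summed amounts equal target values exact up to rounding of places):
  CaO: 65.03·0.5592 + 250.8·0.5762 = 180.9 pbw (target 180.9 pbw)
  SrO: 234.3·0.7052 = 165.2 pbw (target 165.2 pbw)
  B2O3: 985.1·0.5585 = 550.2 pbw (target 550.2 pbw)
  MgO: 250.8·0.4138 = 103.8 pbw (target 103.8 pbw)
The glass-mass cross-check: batch total minus LOI = 1000 pbw (summing oxide targets gives 1000 pbw; stated basis 1000 pbw — rounding explains the deltas).
Batch grand total — Σ batch = 1535 pbw; the LOI term Σ batch·LOI equals 535.2 pbw; glass ÷ batch gives a yield of 65.14%.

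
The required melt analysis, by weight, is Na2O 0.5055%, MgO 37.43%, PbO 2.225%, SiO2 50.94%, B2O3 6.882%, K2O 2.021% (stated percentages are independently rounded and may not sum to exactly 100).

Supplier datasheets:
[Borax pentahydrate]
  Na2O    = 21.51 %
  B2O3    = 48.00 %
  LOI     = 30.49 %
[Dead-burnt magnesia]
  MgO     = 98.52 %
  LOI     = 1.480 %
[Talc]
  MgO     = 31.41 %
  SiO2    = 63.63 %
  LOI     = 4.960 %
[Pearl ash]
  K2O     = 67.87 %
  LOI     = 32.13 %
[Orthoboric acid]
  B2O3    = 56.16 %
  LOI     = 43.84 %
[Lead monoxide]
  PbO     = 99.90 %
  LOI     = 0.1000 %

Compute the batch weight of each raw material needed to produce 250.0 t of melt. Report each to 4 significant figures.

Batch per 250.0 t melt:
  Borax pentahydrate: 5.875 t
  Dead-burnt magnesia: 31.17 t
  Talc: 200.1 t
  Pearl ash: 7.444 t
  Orthoboric acid: 25.61 t
  Lead monoxide: 5.568 t
Total batch = 275.8 t; LOI loss = 25.80 t; yield = 90.64%

Values along the way are printed (rounded to four significant digits) on the page. Each numeric step carries full precision through the solve — each reported figure undergoes a single rounding — the derived quantities, including the yield, LOI, the six compositions, net glass mass, totals, are computed from the weighed amounts per 250.0 t of glass at full float precision as quoted within problem or answer.
Oxide mass targets, per 250.0 t melt:
  Na2O: 0.5055% × 250.0 = 1.264 t
  MgO: 37.43% × 250.0 = 93.58 t
  PbO: 2.225% × 250.0 = 5.562 t
  SiO2: 50.94% × 250.0 = 127.4 t
  B2O3: 6.882% × 250.0 = 17.20 t
  K2O: 2.021% × 250.0 = 5.052 t
Verifying the oxide balance applying the batch weights above, on the stated basis (sum by sum, the targets are met inside rounding margins):
  Na2O: 5.875·0.2151 = 1.264 t (target 1.264 t)
  MgO: 31.17·0.9852 + 200.1·0.3141 = 93.56 t (target 93.58 t)
  PbO: 5.568·0.9990 = 5.562 t (target 5.562 t)
  SiO2: 200.1·0.6363 = 127.3 t (target 127.4 t)
  B2O3: 5.875·0.4800 + 25.61·0.5616 = 17.20 t (target 17.20 t)
  K2O: 7.444·0.6787 = 5.052 t (target 5.052 t)
Glass mass check: batch total minus LOI = 250.0 t (targets for the oxides total 250.0 t; against the stated basis, 250.0 t — gaps are rounding artifacts).
Whole-batch sum: Σ batch = 275.8 t; LOI removed, Σ of batch·LOI: 25.80 t; the yield ratio, glass ÷ batch: 90.64%.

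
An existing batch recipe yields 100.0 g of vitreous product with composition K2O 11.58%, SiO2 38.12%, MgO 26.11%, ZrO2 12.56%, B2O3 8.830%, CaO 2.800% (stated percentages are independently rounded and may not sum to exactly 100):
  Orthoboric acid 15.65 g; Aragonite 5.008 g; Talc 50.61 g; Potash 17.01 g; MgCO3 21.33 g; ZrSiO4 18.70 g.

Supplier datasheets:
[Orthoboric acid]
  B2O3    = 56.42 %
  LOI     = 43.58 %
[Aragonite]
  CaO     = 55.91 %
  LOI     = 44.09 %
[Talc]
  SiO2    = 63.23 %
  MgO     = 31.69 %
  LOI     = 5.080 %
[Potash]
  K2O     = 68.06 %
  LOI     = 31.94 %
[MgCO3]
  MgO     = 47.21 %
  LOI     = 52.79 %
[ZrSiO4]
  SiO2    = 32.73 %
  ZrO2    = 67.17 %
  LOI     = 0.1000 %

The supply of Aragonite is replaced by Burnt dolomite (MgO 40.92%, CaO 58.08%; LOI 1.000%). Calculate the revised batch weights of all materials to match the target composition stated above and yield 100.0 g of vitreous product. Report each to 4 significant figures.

Revised batch per 100.0 g vitreous product:
  Orthoboric acid: 15.65 g
  Burnt dolomite: 4.821 g
  Talc: 50.61 g
  Potash: 17.01 g
  MgCO3: 17.16 g
  ZrSiO4: 18.70 g
Total batch = 124.0 g; LOI loss = 23.95 g

The working math keeps full precision at every stage. In-progress results are displayed (rounded to four significant digits) in the printout — each reported value takes just one rounding — all derived quantities (six oxide percentages, the totals, the yield, LOI, glass mass) are recomputed using the weight values on 100.0 g of glass in full precision precisely as stated by either problem or answer.
Target oxide masses per 100.0 g vitreous product:
  K2O: 11.58% × 100.0 = 11.58 g
  SiO2: 38.12% × 100.0 = 38.12 g
  MgO: 26.11% × 100.0 = 26.11 g
  ZrO2: 12.56% × 100.0 = 12.56 g
  B2O3: 8.830% × 100.0 = 8.830 g
  CaO: 2.800% × 100.0 = 2.800 g
Balance tally, oxide-wise, using the reported weights, on the stated basis (sums match the target masses exact up to rounding of places):
  K2O: 17.01·0.6806 = 11.58 g (target 11.58 g)
  SiO2: 50.61·0.6323 + 18.70·0.3273 = 38.12 g (target 38.12 g)
  MgO: 4.821·0.4092 + 50.61·0.3169 + 17.16·0.4721 = 26.11 g (target 26.11 g)
  ZrO2: 18.70·0.6717 = 12.56 g (target 12.56 g)
  B2O3: 15.65·0.5642 = 8.830 g (target 8.830 g)
  CaO: 4.821·0.5808 = 2.800 g (target 2.800 g)
Glass-mass sanity pass: total batch − LOI = 100.0 g (per-oxide target masses sum to 100.0 g; the stated basis being 100.0 g — a pure rounding effect).
Whole-batch sum: Σ batch = 124.0 g; Σ batch·LOI gives LOI loss = 23.95 g; yield: glass divided by total = 80.68%.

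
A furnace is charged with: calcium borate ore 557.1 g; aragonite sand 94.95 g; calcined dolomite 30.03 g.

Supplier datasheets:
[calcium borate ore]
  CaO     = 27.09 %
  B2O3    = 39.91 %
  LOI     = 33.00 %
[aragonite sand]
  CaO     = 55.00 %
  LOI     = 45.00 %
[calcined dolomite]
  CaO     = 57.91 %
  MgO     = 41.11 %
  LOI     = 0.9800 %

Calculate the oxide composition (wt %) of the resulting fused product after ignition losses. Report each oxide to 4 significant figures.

Each numeric step maintains full precision from first step to last; in-progress results are printed rounded off to 4 significant digits when written out. Each reported result is rounded only once. Derived quantities (LOI, yield, three oxide percentages, net glass mass, the totals) are recomputed starting from the weights at 455.2 g of glass in full precision as set out in question or answer.
Delivered oxide masses:
  CaO: 557.1·0.2709 + 94.95·0.5500 + 30.03·0.5791 = 220.5 g
  MgO: 30.03·0.4111 = 12.35 g
  B2O3: 557.1·0.3991 = 222.3 g
LOI: 557.1·0.3300 + 94.95·0.4500 + 30.03·0.009800 = 226.9 g
batch − LOI leaves glass = 682.1 − 226.9 = 455.2 g (equal to the oxide-mass sum)
wt %: oxide over glass, times 100

Glass mass = 455.2 g (batch 682.1 − LOI 226.9).
Composition: CaO 48.45%, MgO 2.712%, B2O3 48.84%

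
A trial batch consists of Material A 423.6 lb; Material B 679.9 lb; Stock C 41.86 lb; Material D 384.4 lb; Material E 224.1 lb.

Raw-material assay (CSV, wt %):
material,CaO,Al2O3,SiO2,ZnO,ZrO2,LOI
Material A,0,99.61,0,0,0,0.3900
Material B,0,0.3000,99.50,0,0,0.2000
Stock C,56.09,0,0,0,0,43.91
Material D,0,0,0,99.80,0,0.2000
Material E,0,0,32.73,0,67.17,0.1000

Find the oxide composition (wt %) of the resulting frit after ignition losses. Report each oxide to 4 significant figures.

Exact precision is held from first step to last — intermediates are shown (rounded to 4 significant figures) across the worked steps; a single rounding produces every reported figure — all derived quantities (yield, ignition loss, the totals, five oxide percentages, net glass mass) are recomputed at full precision from the weighed amounts at 1731 lb of glass, as set out in the problem or the answer.
Oxide masses out of the charge:
  CaO: 41.86·0.5609 = 23.48 lb
  Al2O3: 423.6·0.9961 + 679.9·0.003000 = 424.0 lb
  SiO2: 679.9·0.9950 + 224.1·0.3273 = 749.8 lb
  ZnO: 384.4·0.9980 = 383.6 lb
  ZrO2: 224.1·0.6717 = 150.5 lb
LOI: 423.6·0.003900 + 679.9·0.002000 + 41.86·0.4391 + 384.4·0.002000 + 224.1·0.001000 = 22.39 lb
Net of LOI, the glass mass = 1754 − 22.39 = 1731 lb (consistent with Σ oxide mass)
each wt % is 100 × oxide ÷ glass

Glass mass = 1731 lb (batch 1754 − LOI 22.39).
Composition: CaO 1.356%, Al2O3 24.49%, SiO2 43.31%, ZnO 22.16%, ZrO2 8.694%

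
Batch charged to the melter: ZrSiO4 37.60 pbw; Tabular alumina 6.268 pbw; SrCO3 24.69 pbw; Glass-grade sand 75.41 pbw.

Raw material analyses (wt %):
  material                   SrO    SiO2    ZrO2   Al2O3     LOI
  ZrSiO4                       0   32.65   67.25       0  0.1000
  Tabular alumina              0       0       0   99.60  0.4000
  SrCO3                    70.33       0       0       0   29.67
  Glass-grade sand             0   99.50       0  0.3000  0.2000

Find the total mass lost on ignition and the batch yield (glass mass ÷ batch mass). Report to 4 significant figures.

LOI loss = 7.539 pbw; glass = 136.4 pbw; yield = 94.76%

The intermediate values appear rounded off to 4 significant digits as written; every computation maintains exact precision through every step. Every reported figure undergoes a single rounding. Derived quantities, including ignition loss, yield, totals, net glass mass, the four compositions, are recomputed from the weighed amounts per 136.4 pbw of glass at full precision as written in the problem or the answer.
Material-by-material LOI:
  ZrSiO4: 37.60 × 0.001000 = 0.03760 pbw
  Tabular alumina: 6.268 × 0.004000 = 0.02507 pbw
  SrCO3: 24.69 × 0.2967 = 7.326 pbw
  Glass-grade sand: 75.41 × 0.002000 = 0.1508 pbw
Total LOI = 7.539 pbw
Glass = batch − LOI = 144.0 − 7.539 = 136.4 pbw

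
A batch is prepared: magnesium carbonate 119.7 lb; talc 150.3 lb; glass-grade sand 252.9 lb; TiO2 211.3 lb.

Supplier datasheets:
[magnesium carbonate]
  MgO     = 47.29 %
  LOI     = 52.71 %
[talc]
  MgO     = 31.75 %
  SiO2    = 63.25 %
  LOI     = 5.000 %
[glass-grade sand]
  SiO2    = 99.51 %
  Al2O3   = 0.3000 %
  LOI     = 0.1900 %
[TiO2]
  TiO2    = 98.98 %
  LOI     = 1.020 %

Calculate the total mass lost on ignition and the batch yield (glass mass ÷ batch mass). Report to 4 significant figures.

The intermediate values appear with 4-significant-digit rounding in the working; all arithmetic keeps full float precision in all steps. Every reported number sees exactly one rounding — all derived quantities are re-derived in full precision (yield, ignition loss, net glass mass, totals, the four compositions) from the batch weights on 661.0 lb of glass, exactly as shown in the problem or answer text.
Per-material ignition loss:
  magnesium carbonate: 119.7 × 0.5271 = 63.09 lb
  talc: 150.3 × 0.05000 = 7.515 lb
  glass-grade sand: 252.9 × 0.001900 = 0.4805 lb
  TiO2: 211.3 × 0.01020 = 2.155 lb
Total LOI = 73.24 lb
Glass = batch − LOI = 734.2 − 73.24 = 661.0 lb

LOI loss = 73.24 lb; glass = 661.0 lb; yield = 90.02%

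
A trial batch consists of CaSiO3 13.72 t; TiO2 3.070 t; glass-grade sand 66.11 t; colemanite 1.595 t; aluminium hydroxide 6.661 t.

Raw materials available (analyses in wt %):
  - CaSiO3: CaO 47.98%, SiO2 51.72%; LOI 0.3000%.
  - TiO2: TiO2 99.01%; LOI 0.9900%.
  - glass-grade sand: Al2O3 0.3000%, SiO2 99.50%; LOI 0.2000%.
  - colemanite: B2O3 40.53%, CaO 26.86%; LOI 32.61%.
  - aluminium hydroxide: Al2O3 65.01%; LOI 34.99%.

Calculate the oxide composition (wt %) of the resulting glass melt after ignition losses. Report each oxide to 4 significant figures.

All internal work keeps full float precision from start to finish — in-progress results are displayed rounded to four significant digits when written out; each reported figure carries a single rounding; derived quantities are re-derived at full precision (LOI, net glass mass, the five compositions, totals, the yield) from the weighed amounts for 88.10 t of glass as quoted within the problem or the answer.
Oxide-by-oxide delivered mass:
  B2O3: 1.595·0.4053 = 0.6465 t
  Al2O3: 66.11·0.003000 + 6.661·0.6501 = 4.529 t
  TiO2: 3.070·0.9901 = 3.040 t
  CaO: 13.72·0.4798 + 1.595·0.2686 = 7.011 t
  SiO2: 13.72·0.5172 + 66.11·0.9950 = 72.88 t
LOI: 13.72·0.003000 + 3.070·0.009900 + 66.11·0.002000 + 1.595·0.3261 + 6.661·0.3499 = 3.055 t
Resulting glass, batch − LOI: 91.16 − 3.055 = 88.10 t (matching Σ of the oxides)
percent by weight: oxide/glass ×100

Glass mass = 88.10 t (batch 91.16 − LOI 3.055).
Composition: B2O3 0.7338%, Al2O3 5.140%, TiO2 3.450%, CaO 7.958%, SiO2 82.72%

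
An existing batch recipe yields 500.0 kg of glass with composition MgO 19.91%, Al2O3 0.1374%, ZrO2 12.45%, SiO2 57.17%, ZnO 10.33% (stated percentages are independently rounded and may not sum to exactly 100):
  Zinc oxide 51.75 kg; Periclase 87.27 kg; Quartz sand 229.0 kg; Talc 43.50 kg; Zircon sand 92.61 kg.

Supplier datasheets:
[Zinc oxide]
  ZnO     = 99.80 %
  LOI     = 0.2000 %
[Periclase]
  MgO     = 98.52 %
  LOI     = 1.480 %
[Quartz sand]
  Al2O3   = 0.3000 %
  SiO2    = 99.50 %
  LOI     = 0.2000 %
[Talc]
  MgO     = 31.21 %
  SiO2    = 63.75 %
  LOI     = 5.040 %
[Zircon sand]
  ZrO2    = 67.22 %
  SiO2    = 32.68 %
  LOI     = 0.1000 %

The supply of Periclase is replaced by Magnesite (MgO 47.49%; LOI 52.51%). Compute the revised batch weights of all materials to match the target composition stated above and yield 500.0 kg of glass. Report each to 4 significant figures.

Revised batch per 500.0 kg glass:
  Zinc oxide: 51.75 kg
  Magnesite: 181.0 kg
  Quartz sand: 229.0 kg
  Talc: 43.50 kg
  Zircon sand: 92.61 kg
Total batch = 597.9 kg; LOI loss = 97.89 kg

In-progress results appear (rounded to 4 significant figures) when written out — the working math carries exact precision at each step — every reported figure is rounded a single time; all derived quantities, including five oxide percentages, glass mass, LOI, yield, totals, are re-derived from the weighed amounts at 500.0 kg of glass at exact precision exactly as shown in question or answer.
Oxide mass targets, per 500.0 kg glass:
  MgO: 19.91% × 500.0 = 99.55 kg
  Al2O3: 0.1374% × 500.0 = 0.6870 kg
  ZrO2: 12.45% × 500.0 = 62.25 kg
  SiO2: 57.17% × 500.0 = 285.8 kg
  ZnO: 10.33% × 500.0 = 51.65 kg
Sums-versus-targets review on the weights just shown, for the quoted basis mass (target by target, the sums agree up to rounding of the answer):
  MgO: 181.0·0.4749 + 43.50·0.3121 = 99.53 kg (target 99.55 kg)
  Al2O3: 229.0·0.003000 = 0.6870 kg (target 0.6870 kg)
  ZrO2: 92.61·0.6722 = 62.25 kg (target 62.25 kg)
  SiO2: 229.0·0.9950 + 43.50·0.6375 + 92.61·0.3268 = 285.9 kg (target 285.8 kg)
  ZnO: 51.75·0.9980 = 51.65 kg (target 51.65 kg)
Glass-mass sanity pass: batch total minus LOI = 500.0 kg (summing oxide targets gives 500.0 kg; the stated basis being 500.0 kg — a pure rounding effect).
Adding the batch up: Σ batch = 597.9 kg; LOI removed, Σ of batch·LOI: 97.89 kg; as yield: glass ÷ batch → 83.63%.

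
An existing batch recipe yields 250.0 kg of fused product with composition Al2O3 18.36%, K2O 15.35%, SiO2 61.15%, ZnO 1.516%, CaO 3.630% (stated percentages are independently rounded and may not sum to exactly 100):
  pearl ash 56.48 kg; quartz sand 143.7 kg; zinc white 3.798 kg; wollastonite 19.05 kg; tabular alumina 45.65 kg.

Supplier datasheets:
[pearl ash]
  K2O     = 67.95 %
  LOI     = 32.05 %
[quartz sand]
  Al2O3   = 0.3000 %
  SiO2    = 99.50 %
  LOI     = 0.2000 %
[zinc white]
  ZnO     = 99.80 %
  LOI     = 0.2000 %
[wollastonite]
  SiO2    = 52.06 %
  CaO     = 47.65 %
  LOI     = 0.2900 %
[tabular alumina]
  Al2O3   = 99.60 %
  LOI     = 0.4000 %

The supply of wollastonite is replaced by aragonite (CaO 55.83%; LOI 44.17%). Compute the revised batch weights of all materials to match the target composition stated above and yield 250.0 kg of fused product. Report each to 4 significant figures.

All internal work keeps full float precision at every stage — in-progress results are shown (rounded to 4 significant figures) on the page; every reported result takes a single rounding. Derived quantities, which include the yield, net glass mass, ignition loss, the five compositions, the totals, are re-derived in full float precision, exactly as printed in the problem or answer text, using the weight values for 250.0 kg of glass.
Target masses of each oxide per 250.0 kg fused product:
  Al2O3: 18.36% × 250.0 = 45.90 kg
  K2O: 15.35% × 250.0 = 38.38 kg
  SiO2: 61.15% × 250.0 = 152.9 kg
  ZnO: 1.516% × 250.0 = 3.790 kg
  CaO: 3.630% × 250.0 = 9.075 kg
Oxide-by-oxide audit from the weights as reported, relative to the basis at hand (sums match the target masses net of answer rounding effects):
  Al2O3: 153.6·0.003000 + 45.62·0.9960 = 45.90 kg (target 45.90 kg)
  K2O: 56.48·0.6795 = 38.38 kg (target 38.38 kg)
  SiO2: 153.6·0.9950 = 152.8 kg (target 152.9 kg)
  ZnO: 3.798·0.9980 = 3.790 kg (target 3.790 kg)
  CaO: 16.25·0.5583 = 9.072 kg (target 9.075 kg)
Auditing the glass mass value: net batch after ignition = 250.0 kg (per-oxide target masses sum to 250.0 kg; against the stated basis, 250.0 kg — rounding explains the deltas).
Total batch = Σ batch = 275.7 kg; LOI removed, Σ of batch·LOI: 25.78 kg; as yield: glass ÷ batch → 90.65%.

Revised batch per 250.0 kg fused product:
  pearl ash: 56.48 kg
  quartz sand: 153.6 kg
  zinc white: 3.798 kg
  aragonite: 16.25 kg
  tabular alumina: 45.62 kg
Total batch = 275.7 kg; LOI loss = 25.78 kg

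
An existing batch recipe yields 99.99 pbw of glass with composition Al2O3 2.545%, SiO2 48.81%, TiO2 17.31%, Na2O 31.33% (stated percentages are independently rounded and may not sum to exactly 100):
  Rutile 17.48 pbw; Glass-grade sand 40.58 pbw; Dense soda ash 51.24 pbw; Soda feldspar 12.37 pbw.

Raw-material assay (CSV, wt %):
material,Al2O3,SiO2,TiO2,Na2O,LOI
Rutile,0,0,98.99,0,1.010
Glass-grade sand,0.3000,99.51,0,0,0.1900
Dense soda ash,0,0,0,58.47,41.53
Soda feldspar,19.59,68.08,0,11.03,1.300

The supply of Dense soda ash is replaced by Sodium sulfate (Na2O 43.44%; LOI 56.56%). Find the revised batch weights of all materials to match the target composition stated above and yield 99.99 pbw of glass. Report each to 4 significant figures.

Revised batch per 99.99 pbw glass:
  Rutile: 17.48 pbw
  Glass-grade sand: 40.58 pbw
  Sodium sulfate: 68.97 pbw
  Soda feldspar: 12.37 pbw
Total batch = 139.4 pbw; LOI loss = 39.42 pbw

All internal work holds full float precision at each step. In-progress results are shown rounded to four significant digits in the printout. Exactly one rounding is applied to each reported number — the derived quantities, which include glass mass, the totals, LOI, four oxide percentages, yield, are re-derived at full float precision, exactly as printed in the question or the answer, from the weighed amounts per 99.99 pbw of glass.
Oxide mass targets, per 99.99 pbw glass:
  Al2O3: 2.545% × 99.99 = 2.545 pbw
  SiO2: 48.81% × 99.99 = 48.81 pbw
  TiO2: 17.31% × 99.99 = 17.31 pbw
  Na2O: 31.33% × 99.99 = 31.33 pbw
Per-oxide balance check applying the batch weights above, against the basis in use (target by target, the sums agree exact up to rounding of places):
  Al2O3: 40.58·0.003000 + 12.37·0.1959 = 2.545 pbw (target 2.545 pbw)
  SiO2: 40.58·0.9951 + 12.37·0.6808 = 48.80 pbw (target 48.81 pbw)
  TiO2: 17.48·0.9899 = 17.30 pbw (target 17.31 pbw)
  Na2O: 68.97·0.4344 + 12.37·0.1103 = 31.32 pbw (target 31.33 pbw)
Glass mass check: whole batch net of LOI = 99.98 pbw (per-oxide target masses sum to 99.99 pbw; basis as stated: 99.99 pbw — rounding explains the deltas).
Whole-batch sum: Σ batch = 139.4 pbw; the LOI term Σ batch·LOI equals 39.42 pbw; yield, glass over the total, = 71.72%.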